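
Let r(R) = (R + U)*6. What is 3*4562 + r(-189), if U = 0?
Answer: 12552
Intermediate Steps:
r(R) = 6*R (r(R) = (R + 0)*6 = R*6 = 6*R)
3*4562 + r(-189) = 3*4562 + 6*(-189) = 13686 - 1134 = 12552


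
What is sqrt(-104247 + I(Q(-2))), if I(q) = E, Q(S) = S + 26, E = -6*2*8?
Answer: I*sqrt(104343) ≈ 323.02*I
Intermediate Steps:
E = -96 (E = -12*8 = -96)
Q(S) = 26 + S
I(q) = -96
sqrt(-104247 + I(Q(-2))) = sqrt(-104247 - 96) = sqrt(-104343) = I*sqrt(104343)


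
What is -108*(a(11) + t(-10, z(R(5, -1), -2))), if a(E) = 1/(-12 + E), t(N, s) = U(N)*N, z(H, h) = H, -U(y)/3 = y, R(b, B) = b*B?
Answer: 32508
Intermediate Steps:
R(b, B) = B*b
U(y) = -3*y
t(N, s) = -3*N² (t(N, s) = (-3*N)*N = -3*N²)
-108*(a(11) + t(-10, z(R(5, -1), -2))) = -108*(1/(-12 + 11) - 3*(-10)²) = -108*(1/(-1) - 3*100) = -108*(-1 - 300) = -108*(-301) = 32508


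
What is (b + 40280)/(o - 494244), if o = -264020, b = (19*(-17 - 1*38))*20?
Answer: -4845/189566 ≈ -0.025558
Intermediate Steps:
b = -20900 (b = (19*(-17 - 38))*20 = (19*(-55))*20 = -1045*20 = -20900)
(b + 40280)/(o - 494244) = (-20900 + 40280)/(-264020 - 494244) = 19380/(-758264) = 19380*(-1/758264) = -4845/189566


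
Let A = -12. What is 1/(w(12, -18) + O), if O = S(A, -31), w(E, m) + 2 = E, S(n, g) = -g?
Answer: 1/41 ≈ 0.024390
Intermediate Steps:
w(E, m) = -2 + E
O = 31 (O = -1*(-31) = 31)
1/(w(12, -18) + O) = 1/((-2 + 12) + 31) = 1/(10 + 31) = 1/41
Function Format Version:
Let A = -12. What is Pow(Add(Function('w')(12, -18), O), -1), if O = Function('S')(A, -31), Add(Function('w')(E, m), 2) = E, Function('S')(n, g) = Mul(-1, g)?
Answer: Rational(1, 41) ≈ 0.024390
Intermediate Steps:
Function('w')(E, m) = Add(-2, E)
O = 31 (O = Mul(-1, -31) = 31)
Pow(Add(Function('w')(12, -18), O), -1) = Pow(Add(Add(-2, 12), 31), -1) = Pow(Add(10, 31), -1) = Pow(41, -1) = Rational(1, 41)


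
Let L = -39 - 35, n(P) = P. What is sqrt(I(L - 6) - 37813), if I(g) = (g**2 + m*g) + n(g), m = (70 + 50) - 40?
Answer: I*sqrt(37893) ≈ 194.66*I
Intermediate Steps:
m = 80 (m = 120 - 40 = 80)
L = -74
I(g) = g**2 + 81*g (I(g) = (g**2 + 80*g) + g = g**2 + 81*g)
sqrt(I(L - 6) - 37813) = sqrt((-74 - 6)*(81 + (-74 - 6)) - 37813) = sqrt(-80*(81 - 80) - 37813) = sqrt(-80*1 - 37813) = sqrt(-80 - 37813) = sqrt(-37893) = I*sqrt(37893)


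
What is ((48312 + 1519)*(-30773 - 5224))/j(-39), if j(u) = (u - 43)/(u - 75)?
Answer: -102244690899/41 ≈ -2.4938e+9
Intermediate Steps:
j(u) = (-43 + u)/(-75 + u)
((48312 + 1519)*(-30773 - 5224))/j(-39) = ((48312 + 1519)*(-30773 - 5224))/(((-43 - 39)/(-75 - 39))) = (49831*(-35997))/((-82/(-114))) = -1793766507/((-1/114*(-82))) = -1793766507/41/57 = -1793766507*57/41 = -102244690899/41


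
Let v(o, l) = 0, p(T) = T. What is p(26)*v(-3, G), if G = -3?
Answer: 0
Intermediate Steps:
p(26)*v(-3, G) = 26*0 = 0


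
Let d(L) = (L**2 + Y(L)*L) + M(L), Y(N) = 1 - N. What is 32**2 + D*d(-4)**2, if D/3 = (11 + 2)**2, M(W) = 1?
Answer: 5587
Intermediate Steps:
d(L) = 1 + L**2 + L*(1 - L) (d(L) = (L**2 + (1 - L)*L) + 1 = (L**2 + L*(1 - L)) + 1 = 1 + L**2 + L*(1 - L))
D = 507 (D = 3*(11 + 2)**2 = 3*13**2 = 3*169 = 507)
32**2 + D*d(-4)**2 = 32**2 + 507*(1 - 4)**2 = 1024 + 507*(-3)**2 = 1024 + 507*9 = 1024 + 4563 = 5587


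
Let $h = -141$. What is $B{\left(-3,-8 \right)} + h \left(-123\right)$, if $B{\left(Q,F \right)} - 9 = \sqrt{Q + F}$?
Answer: $17352 + i \sqrt{11} \approx 17352.0 + 3.3166 i$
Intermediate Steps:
$B{\left(Q,F \right)} = 9 + \sqrt{F + Q}$ ($B{\left(Q,F \right)} = 9 + \sqrt{Q + F} = 9 + \sqrt{F + Q}$)
$B{\left(-3,-8 \right)} + h \left(-123\right) = \left(9 + \sqrt{-8 - 3}\right) - -17343 = \left(9 + \sqrt{-11}\right) + 17343 = \left(9 + i \sqrt{11}\right) + 17343 = 17352 + i \sqrt{11}$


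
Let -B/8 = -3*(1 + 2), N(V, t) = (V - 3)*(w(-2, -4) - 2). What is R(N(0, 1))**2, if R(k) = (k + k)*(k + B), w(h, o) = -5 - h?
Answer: 6812100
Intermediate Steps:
N(V, t) = 15 - 5*V (N(V, t) = (V - 3)*((-5 - 1*(-2)) - 2) = (-3 + V)*((-5 + 2) - 2) = (-3 + V)*(-3 - 2) = (-3 + V)*(-5) = 15 - 5*V)
B = 72 (B = -(-24)*(1 + 2) = -(-24)*3 = -8*(-9) = 72)
R(k) = 2*k*(72 + k) (R(k) = (k + k)*(k + 72) = (2*k)*(72 + k) = 2*k*(72 + k))
R(N(0, 1))**2 = (2*(15 - 5*0)*(72 + (15 - 5*0)))**2 = (2*(15 + 0)*(72 + (15 + 0)))**2 = (2*15*(72 + 15))**2 = (2*15*87)**2 = 2610**2 = 6812100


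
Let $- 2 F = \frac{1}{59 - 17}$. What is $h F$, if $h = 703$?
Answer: $- \frac{703}{84} \approx -8.369$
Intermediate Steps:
$F = - \frac{1}{84}$ ($F = - \frac{1}{2 \left(59 - 17\right)} = - \frac{1}{2 \cdot 42} = \left(- \frac{1}{2}\right) \frac{1}{42} = - \frac{1}{84} \approx -0.011905$)
$h F = 703 \left(- \frac{1}{84}\right) = - \frac{703}{84}$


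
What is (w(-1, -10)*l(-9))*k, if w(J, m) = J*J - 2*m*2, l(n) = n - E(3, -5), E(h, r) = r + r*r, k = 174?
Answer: -206886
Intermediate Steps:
E(h, r) = r + r²
l(n) = -20 + n (l(n) = n - (-5)*(1 - 5) = n - (-5)*(-4) = n - 1*20 = n - 20 = -20 + n)
w(J, m) = J² - 4*m
(w(-1, -10)*l(-9))*k = (((-1)² - 4*(-10))*(-20 - 9))*174 = ((1 + 40)*(-29))*174 = (41*(-29))*174 = -1189*174 = -206886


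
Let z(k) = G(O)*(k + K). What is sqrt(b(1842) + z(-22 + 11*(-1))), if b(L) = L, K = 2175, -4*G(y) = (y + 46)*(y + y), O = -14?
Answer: 65*sqrt(114) ≈ 694.01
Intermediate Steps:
G(y) = -y*(46 + y)/2 (G(y) = -(y + 46)*(y + y)/4 = -(46 + y)*2*y/4 = -y*(46 + y)/2)
z(k) = 487200 + 224*k (z(k) = (-1/2*(-14)*(46 - 14))*(k + 2175) = (-1/2*(-14)*32)*(2175 + k) = 224*(2175 + k) = 487200 + 224*k)
sqrt(b(1842) + z(-22 + 11*(-1))) = sqrt(1842 + (487200 + 224*(-22 + 11*(-1)))) = sqrt(1842 + (487200 + 224*(-22 - 11))) = sqrt(1842 + (487200 + 224*(-33))) = sqrt(1842 + (487200 - 7392)) = sqrt(1842 + 479808) = sqrt(481650) = 65*sqrt(114)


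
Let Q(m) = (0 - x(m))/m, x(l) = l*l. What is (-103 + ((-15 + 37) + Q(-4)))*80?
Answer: -6160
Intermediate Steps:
x(l) = l²
Q(m) = -m (Q(m) = (0 - m²)/m = (-m²)/m = -m)
(-103 + ((-15 + 37) + Q(-4)))*80 = (-103 + ((-15 + 37) - 1*(-4)))*80 = (-103 + (22 + 4))*80 = (-103 + 26)*80 = -77*80 = -6160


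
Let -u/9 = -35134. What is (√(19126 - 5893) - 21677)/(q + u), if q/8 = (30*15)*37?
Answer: -21677/449406 + √13233/449406 ≈ -0.047979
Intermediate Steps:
q = 133200 (q = 8*((30*15)*37) = 8*(450*37) = 8*16650 = 133200)
u = 316206 (u = -9*(-35134) = 316206)
(√(19126 - 5893) - 21677)/(q + u) = (√(19126 - 5893) - 21677)/(133200 + 316206) = (√13233 - 21677)/449406 = (-21677 + √13233)*(1/449406) = -21677/449406 + √13233/449406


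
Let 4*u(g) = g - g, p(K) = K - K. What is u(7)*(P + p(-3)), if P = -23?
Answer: 0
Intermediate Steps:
p(K) = 0
u(g) = 0 (u(g) = (g - g)/4 = (1/4)*0 = 0)
u(7)*(P + p(-3)) = 0*(-23 + 0) = 0*(-23) = 0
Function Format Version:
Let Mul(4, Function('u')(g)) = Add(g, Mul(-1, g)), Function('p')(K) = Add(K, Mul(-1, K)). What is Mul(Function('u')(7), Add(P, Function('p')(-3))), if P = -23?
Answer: 0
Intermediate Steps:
Function('p')(K) = 0
Function('u')(g) = 0 (Function('u')(g) = Mul(Rational(1, 4), Add(g, Mul(-1, g))) = Mul(Rational(1, 4), 0) = 0)
Mul(Function('u')(7), Add(P, Function('p')(-3))) = Mul(0, Add(-23, 0)) = Mul(0, -23) = 0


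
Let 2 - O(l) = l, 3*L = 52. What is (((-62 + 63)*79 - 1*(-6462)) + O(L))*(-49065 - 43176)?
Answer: -601934019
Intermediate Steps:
L = 52/3 (L = (⅓)*52 = 52/3 ≈ 17.333)
O(l) = 2 - l
(((-62 + 63)*79 - 1*(-6462)) + O(L))*(-49065 - 43176) = (((-62 + 63)*79 - 1*(-6462)) + (2 - 1*52/3))*(-49065 - 43176) = ((1*79 + 6462) + (2 - 52/3))*(-92241) = ((79 + 6462) - 46/3)*(-92241) = (6541 - 46/3)*(-92241) = (19577/3)*(-92241) = -601934019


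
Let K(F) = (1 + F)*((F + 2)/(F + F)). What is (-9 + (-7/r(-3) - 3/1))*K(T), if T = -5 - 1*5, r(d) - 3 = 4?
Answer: 234/5 ≈ 46.800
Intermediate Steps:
r(d) = 7 (r(d) = 3 + 4 = 7)
T = -10 (T = -5 - 5 = -10)
K(F) = (1 + F)*(2 + F)/(2*F) (K(F) = (1 + F)*((2 + F)/((2*F))) = (1 + F)*((2 + F)*(1/(2*F))) = (1 + F)*((2 + F)/(2*F)) = (1 + F)*(2 + F)/(2*F))
(-9 + (-7/r(-3) - 3/1))*K(T) = (-9 + (-7/7 - 3/1))*((½)*(2 - 10*(3 - 10))/(-10)) = (-9 + (-7*⅐ - 3*1))*((½)*(-⅒)*(2 - 10*(-7))) = (-9 + (-1 - 3))*((½)*(-⅒)*(2 + 70)) = (-9 - 4)*((½)*(-⅒)*72) = -13*(-18/5) = 234/5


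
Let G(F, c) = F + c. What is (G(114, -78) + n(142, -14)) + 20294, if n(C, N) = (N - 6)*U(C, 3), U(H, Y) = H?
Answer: 17490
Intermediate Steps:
n(C, N) = C*(-6 + N) (n(C, N) = (N - 6)*C = (-6 + N)*C = C*(-6 + N))
(G(114, -78) + n(142, -14)) + 20294 = ((114 - 78) + 142*(-6 - 14)) + 20294 = (36 + 142*(-20)) + 20294 = (36 - 2840) + 20294 = -2804 + 20294 = 17490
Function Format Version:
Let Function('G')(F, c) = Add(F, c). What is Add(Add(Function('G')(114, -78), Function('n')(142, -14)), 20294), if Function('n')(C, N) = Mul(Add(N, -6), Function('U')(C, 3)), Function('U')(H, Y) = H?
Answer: 17490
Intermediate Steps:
Function('n')(C, N) = Mul(C, Add(-6, N)) (Function('n')(C, N) = Mul(Add(N, -6), C) = Mul(Add(-6, N), C) = Mul(C, Add(-6, N)))
Add(Add(Function('G')(114, -78), Function('n')(142, -14)), 20294) = Add(Add(Add(114, -78), Mul(142, Add(-6, -14))), 20294) = Add(Add(36, Mul(142, -20)), 20294) = Add(Add(36, -2840), 20294) = Add(-2804, 20294) = 17490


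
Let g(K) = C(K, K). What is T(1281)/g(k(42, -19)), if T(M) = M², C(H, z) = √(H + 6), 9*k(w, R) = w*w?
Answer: 1640961*√202/202 ≈ 1.1546e+5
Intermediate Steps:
k(w, R) = w²/9 (k(w, R) = (w*w)/9 = w²/9)
C(H, z) = √(6 + H)
g(K) = √(6 + K)
T(1281)/g(k(42, -19)) = 1281²/(√(6 + (⅑)*42²)) = 1640961/(√(6 + (⅑)*1764)) = 1640961/(√(6 + 196)) = 1640961/(√202) = 1640961*(√202/202) = 1640961*√202/202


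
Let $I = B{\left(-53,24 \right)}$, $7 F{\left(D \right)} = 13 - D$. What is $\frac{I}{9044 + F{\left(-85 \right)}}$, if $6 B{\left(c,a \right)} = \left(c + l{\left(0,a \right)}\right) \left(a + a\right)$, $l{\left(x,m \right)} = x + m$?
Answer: $- \frac{116}{4529} \approx -0.025613$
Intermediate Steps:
$l{\left(x,m \right)} = m + x$
$B{\left(c,a \right)} = \frac{a \left(a + c\right)}{3}$ ($B{\left(c,a \right)} = \frac{\left(c + \left(a + 0\right)\right) \left(a + a\right)}{6} = \frac{\left(c + a\right) 2 a}{6} = \frac{\left(a + c\right) 2 a}{6} = \frac{2 a \left(a + c\right)}{6} = \frac{a \left(a + c\right)}{3}$)
$F{\left(D \right)} = \frac{13}{7} - \frac{D}{7}$ ($F{\left(D \right)} = \frac{13 - D}{7} = \frac{13}{7} - \frac{D}{7}$)
$I = -232$ ($I = \frac{1}{3} \cdot 24 \left(24 - 53\right) = \frac{1}{3} \cdot 24 \left(-29\right) = -232$)
$\frac{I}{9044 + F{\left(-85 \right)}} = - \frac{232}{9044 + \left(\frac{13}{7} - - \frac{85}{7}\right)} = - \frac{232}{9044 + \left(\frac{13}{7} + \frac{85}{7}\right)} = - \frac{232}{9044 + 14} = - \frac{232}{9058} = \left(-232\right) \frac{1}{9058} = - \frac{116}{4529}$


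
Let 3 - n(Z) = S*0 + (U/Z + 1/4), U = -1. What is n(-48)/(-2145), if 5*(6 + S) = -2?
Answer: -131/102960 ≈ -0.0012723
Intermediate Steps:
S = -32/5 (S = -6 + (⅕)*(-2) = -6 - ⅖ = -32/5 ≈ -6.4000)
n(Z) = 11/4 + 1/Z (n(Z) = 3 - (-32/5*0 + (-1/Z + 1/4)) = 3 - (0 + (-1/Z + 1*(¼))) = 3 - (0 + (-1/Z + ¼)) = 3 - (0 + (¼ - 1/Z)) = 3 - (¼ - 1/Z) = 3 + (-¼ + 1/Z) = 11/4 + 1/Z)
n(-48)/(-2145) = (11/4 + 1/(-48))/(-2145) = (11/4 - 1/48)*(-1/2145) = (131/48)*(-1/2145) = -131/102960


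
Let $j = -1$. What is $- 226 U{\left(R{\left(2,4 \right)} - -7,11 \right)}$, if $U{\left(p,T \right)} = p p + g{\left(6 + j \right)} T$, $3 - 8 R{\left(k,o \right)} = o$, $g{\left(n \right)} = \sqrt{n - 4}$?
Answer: $- \frac{421377}{32} \approx -13168.0$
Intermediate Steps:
$g{\left(n \right)} = \sqrt{-4 + n}$
$R{\left(k,o \right)} = \frac{3}{8} - \frac{o}{8}$
$U{\left(p,T \right)} = T + p^{2}$ ($U{\left(p,T \right)} = p p + \sqrt{-4 + \left(6 - 1\right)} T = p^{2} + \sqrt{-4 + 5} T = p^{2} + \sqrt{1} T = p^{2} + 1 T = p^{2} + T = T + p^{2}$)
$- 226 U{\left(R{\left(2,4 \right)} - -7,11 \right)} = - 226 \left(11 + \left(\left(\frac{3}{8} - \frac{1}{2}\right) - -7\right)^{2}\right) = - 226 \left(11 + \left(\left(\frac{3}{8} - \frac{1}{2}\right) + 7\right)^{2}\right) = - 226 \left(11 + \left(- \frac{1}{8} + 7\right)^{2}\right) = - 226 \left(11 + \left(\frac{55}{8}\right)^{2}\right) = - 226 \left(11 + \frac{3025}{64}\right) = \left(-226\right) \frac{3729}{64} = - \frac{421377}{32}$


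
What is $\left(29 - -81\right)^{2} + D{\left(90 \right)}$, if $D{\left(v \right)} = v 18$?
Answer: $13720$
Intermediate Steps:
$D{\left(v \right)} = 18 v$
$\left(29 - -81\right)^{2} + D{\left(90 \right)} = \left(29 - -81\right)^{2} + 18 \cdot 90 = \left(29 + 81\right)^{2} + 1620 = 110^{2} + 1620 = 12100 + 1620 = 13720$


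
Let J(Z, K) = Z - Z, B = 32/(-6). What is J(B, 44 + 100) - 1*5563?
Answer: -5563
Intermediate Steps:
B = -16/3 (B = 32*(-1/6) = -16/3 ≈ -5.3333)
J(Z, K) = 0
J(B, 44 + 100) - 1*5563 = 0 - 1*5563 = 0 - 5563 = -5563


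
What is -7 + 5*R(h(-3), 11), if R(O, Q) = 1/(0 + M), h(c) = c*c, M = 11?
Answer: -72/11 ≈ -6.5455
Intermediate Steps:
h(c) = c**2
R(O, Q) = 1/11 (R(O, Q) = 1/(0 + 11) = 1/11)
-7 + 5*R(h(-3), 11) = -7 + 5*(1/11) = -7 + 5/11 = -72/11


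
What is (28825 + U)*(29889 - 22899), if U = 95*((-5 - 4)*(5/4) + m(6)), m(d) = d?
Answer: 396000975/2 ≈ 1.9800e+8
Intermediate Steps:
U = -1995/4 (U = 95*((-5 - 4)*(5/4) + 6) = 95*(-45/4 + 6) = 95*(-21/4) = -1995/4 ≈ -498.75)
(28825 + U)*(29889 - 22899) = (28825 - 1995/4)*(29889 - 22899) = (113305/4)*6990 = 396000975/2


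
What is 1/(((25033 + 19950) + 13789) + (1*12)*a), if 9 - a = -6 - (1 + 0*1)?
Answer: 1/58964 ≈ 1.6960e-5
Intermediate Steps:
a = 16 (a = 9 - (-6 - (1 + 0*1)) = 9 - (-6 - (1 + 0)) = 9 - (-6 - 1*1) = 9 - (-6 - 1) = 9 - 1*(-7) = 9 + 7 = 16)
1/(((25033 + 19950) + 13789) + (1*12)*a) = 1/(((25033 + 19950) + 13789) + (1*12)*16) = 1/((44983 + 13789) + 12*16) = 1/(58772 + 192) = 1/58964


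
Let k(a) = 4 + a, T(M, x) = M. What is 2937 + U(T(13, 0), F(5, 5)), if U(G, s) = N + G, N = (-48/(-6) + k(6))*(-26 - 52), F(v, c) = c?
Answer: 1546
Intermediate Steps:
N = -1404 (N = (-48/(-6) + (4 + 6))*(-26 - 52) = (-48*(-⅙) + 10)*(-78) = (8 + 10)*(-78) = 18*(-78) = -1404)
U(G, s) = -1404 + G
2937 + U(T(13, 0), F(5, 5)) = 2937 + (-1404 + 13) = 2937 - 1391 = 1546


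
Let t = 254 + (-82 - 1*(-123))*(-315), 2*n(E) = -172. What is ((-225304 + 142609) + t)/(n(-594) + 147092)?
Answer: -47678/73503 ≈ -0.64865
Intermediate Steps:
n(E) = -86 (n(E) = (½)*(-172) = -86)
t = -12661 (t = 254 + (-82 + 123)*(-315) = 254 + 41*(-315) = 254 - 12915 = -12661)
((-225304 + 142609) + t)/(n(-594) + 147092) = ((-225304 + 142609) - 12661)/(-86 + 147092) = (-82695 - 12661)/147006 = -95356*1/147006 = -47678/73503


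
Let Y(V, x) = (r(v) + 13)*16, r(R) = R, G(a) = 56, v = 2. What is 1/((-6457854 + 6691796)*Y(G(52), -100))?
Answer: 1/56146080 ≈ 1.7811e-8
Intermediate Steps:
Y(V, x) = 240 (Y(V, x) = (2 + 13)*16 = 15*16 = 240)
1/((-6457854 + 6691796)*Y(G(52), -100)) = 1/((-6457854 + 6691796)*240) = (1/240)/233942 = (1/233942)*(1/240) = 1/56146080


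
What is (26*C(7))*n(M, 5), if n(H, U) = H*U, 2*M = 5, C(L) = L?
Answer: 2275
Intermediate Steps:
M = 5/2 (M = (½)*5 = 5/2 ≈ 2.5000)
(26*C(7))*n(M, 5) = (26*7)*((5/2)*5) = 182*(25/2) = 2275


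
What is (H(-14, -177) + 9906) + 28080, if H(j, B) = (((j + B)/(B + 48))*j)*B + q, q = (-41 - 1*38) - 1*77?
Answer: 1784456/43 ≈ 41499.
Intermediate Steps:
q = -156 (q = (-41 - 38) - 77 = -79 - 77 = -156)
H(j, B) = -156 + B*j*(B + j)/(48 + B) (H(j, B) = (((j + B)/(B + 48))*j)*B - 156 = (((B + j)/(48 + B))*j)*B - 156 = (j*(B + j)/(48 + B))*B - 156 = B*j*(B + j)/(48 + B) - 156 = -156 + B*j*(B + j)/(48 + B))
(H(-14, -177) + 9906) + 28080 = ((-7488 - 156*(-177) - 177*(-14)² - 14*(-177)²)/(48 - 177) + 9906) + 28080 = ((-7488 + 27612 - 177*196 - 14*31329)/(-129) + 9906) + 28080 = (-(-7488 + 27612 - 34692 - 438606)/129 + 9906) + 28080 = (-1/129*(-453174) + 9906) + 28080 = (151058/43 + 9906) + 28080 = 577016/43 + 28080 = 1784456/43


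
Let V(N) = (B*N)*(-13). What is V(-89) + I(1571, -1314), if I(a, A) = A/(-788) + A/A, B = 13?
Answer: 5927205/394 ≈ 15044.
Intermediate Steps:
I(a, A) = 1 - A/788 (I(a, A) = A*(-1/788) + 1 = -A/788 + 1 = 1 - A/788)
V(N) = -169*N (V(N) = (13*N)*(-13) = -169*N)
V(-89) + I(1571, -1314) = -169*(-89) + (1 - 1/788*(-1314)) = 15041 + (1 + 657/394) = 15041 + 1051/394 = 5927205/394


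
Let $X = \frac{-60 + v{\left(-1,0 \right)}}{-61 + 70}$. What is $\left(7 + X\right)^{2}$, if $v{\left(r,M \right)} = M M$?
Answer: $\frac{1}{9} \approx 0.11111$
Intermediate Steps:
$v{\left(r,M \right)} = M^{2}$
$X = - \frac{20}{3}$ ($X = \frac{-60 + 0^{2}}{-61 + 70} = \frac{-60 + 0}{9} = \left(-60\right) \frac{1}{9} = - \frac{20}{3} \approx -6.6667$)
$\left(7 + X\right)^{2} = \left(7 - \frac{20}{3}\right)^{2} = \left(\frac{1}{3}\right)^{2} = \frac{1}{9}$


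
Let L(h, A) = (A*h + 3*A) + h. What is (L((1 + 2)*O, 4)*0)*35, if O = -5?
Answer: 0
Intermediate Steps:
L(h, A) = h + 3*A + A*h (L(h, A) = (3*A + A*h) + h = h + 3*A + A*h)
(L((1 + 2)*O, 4)*0)*35 = (((1 + 2)*(-5) + 3*4 + 4*((1 + 2)*(-5)))*0)*35 = ((3*(-5) + 12 + 4*(3*(-5)))*0)*35 = ((-15 + 12 + 4*(-15))*0)*35 = ((-15 + 12 - 60)*0)*35 = -63*0*35 = 0*35 = 0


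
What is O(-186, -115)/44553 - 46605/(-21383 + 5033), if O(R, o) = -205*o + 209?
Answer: 54783577/16187590 ≈ 3.3843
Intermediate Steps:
O(R, o) = 209 - 205*o
O(-186, -115)/44553 - 46605/(-21383 + 5033) = (209 - 205*(-115))/44553 - 46605/(-21383 + 5033) = (209 + 23575)*(1/44553) - 46605/(-16350) = 23784*(1/44553) - 46605*(-1/16350) = 7928/14851 + 3107/1090 = 54783577/16187590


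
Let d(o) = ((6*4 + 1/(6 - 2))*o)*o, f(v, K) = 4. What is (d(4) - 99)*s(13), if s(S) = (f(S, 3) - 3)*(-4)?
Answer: -1156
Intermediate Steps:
s(S) = -4 (s(S) = (4 - 3)*(-4) = 1*(-4) = -4)
d(o) = 97*o**2/4 (d(o) = ((24 + 1/4)*o)*o = (97*o/4)*o = 97*o**2/4)
(d(4) - 99)*s(13) = ((97/4)*4**2 - 99)*(-4) = ((97/4)*16 - 99)*(-4) = (388 - 99)*(-4) = 289*(-4) = -1156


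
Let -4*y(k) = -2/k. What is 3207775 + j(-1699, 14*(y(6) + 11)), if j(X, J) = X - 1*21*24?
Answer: 3205572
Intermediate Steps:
y(k) = 1/(2*k) (y(k) = -(-1)/(2*k) = 1/(2*k))
j(X, J) = -504 + X (j(X, J) = X - 21*24 = X - 504 = -504 + X)
3207775 + j(-1699, 14*(y(6) + 11)) = 3207775 + (-504 - 1699) = 3207775 - 2203 = 3205572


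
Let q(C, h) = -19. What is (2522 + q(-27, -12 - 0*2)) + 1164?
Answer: 3667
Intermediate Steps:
(2522 + q(-27, -12 - 0*2)) + 1164 = (2522 - 19) + 1164 = 2503 + 1164 = 3667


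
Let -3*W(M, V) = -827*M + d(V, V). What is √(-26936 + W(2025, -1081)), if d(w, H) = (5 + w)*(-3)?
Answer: √530213 ≈ 728.16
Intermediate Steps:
d(w, H) = -15 - 3*w
W(M, V) = 5 + V + 827*M/3 (W(M, V) = -(-827*M + (-15 - 3*V))/3 = -(-15 - 827*M - 3*V)/3 = 5 + V + 827*M/3)
√(-26936 + W(2025, -1081)) = √(-26936 + (5 - 1081 + (827/3)*2025)) = √(-26936 + (5 - 1081 + 558225)) = √(-26936 + 557149) = √530213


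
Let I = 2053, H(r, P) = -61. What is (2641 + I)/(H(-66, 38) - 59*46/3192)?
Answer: -7491624/98713 ≈ -75.893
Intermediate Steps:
(2641 + I)/(H(-66, 38) - 59*46/3192) = (2641 + 2053)/(-61 - 59*46/3192) = 4694/(-61 - 2714*1/3192) = 4694/(-61 - 1357/1596) = 4694/(-98713/1596) = 4694*(-1596/98713) = -7491624/98713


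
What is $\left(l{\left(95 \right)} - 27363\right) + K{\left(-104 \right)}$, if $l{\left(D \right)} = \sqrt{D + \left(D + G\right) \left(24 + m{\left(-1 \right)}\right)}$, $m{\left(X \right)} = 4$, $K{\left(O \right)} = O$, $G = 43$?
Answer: $-27467 + \sqrt{3959} \approx -27404.0$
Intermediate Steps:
$l{\left(D \right)} = \sqrt{1204 + 29 D}$ ($l{\left(D \right)} = \sqrt{D + \left(D + 43\right) \left(24 + 4\right)} = \sqrt{D + \left(43 + D\right) 28} = \sqrt{D + \left(1204 + 28 D\right)} = \sqrt{1204 + 29 D}$)
$\left(l{\left(95 \right)} - 27363\right) + K{\left(-104 \right)} = \left(\sqrt{1204 + 29 \cdot 95} - 27363\right) - 104 = \left(\sqrt{1204 + 2755} - 27363\right) - 104 = \left(\sqrt{3959} - 27363\right) - 104 = \left(-27363 + \sqrt{3959}\right) - 104 = -27467 + \sqrt{3959}$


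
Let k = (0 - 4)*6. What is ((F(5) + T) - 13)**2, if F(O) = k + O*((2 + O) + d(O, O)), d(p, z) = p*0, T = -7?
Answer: 81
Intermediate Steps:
d(p, z) = 0
k = -24 (k = -4*6 = -24)
F(O) = -24 + O*(2 + O) (F(O) = -24 + O*((2 + O) + 0) = -24 + O*(2 + O))
((F(5) + T) - 13)**2 = (((-24 + 5**2 + 2*5) - 7) - 13)**2 = (((-24 + 25 + 10) - 7) - 13)**2 = ((11 - 7) - 13)**2 = (4 - 13)**2 = (-9)**2 = 81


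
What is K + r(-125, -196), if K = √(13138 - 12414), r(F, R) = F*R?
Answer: 24500 + 2*√181 ≈ 24527.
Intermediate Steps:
K = 2*√181 (K = √724 = 2*√181 ≈ 26.907)
K + r(-125, -196) = 2*√181 - 125*(-196) = 2*√181 + 24500 = 24500 + 2*√181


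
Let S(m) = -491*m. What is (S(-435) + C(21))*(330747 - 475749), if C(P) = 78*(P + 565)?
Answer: -37598003586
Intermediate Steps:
C(P) = 44070 + 78*P (C(P) = 78*(565 + P) = 44070 + 78*P)
(S(-435) + C(21))*(330747 - 475749) = (-491*(-435) + (44070 + 78*21))*(330747 - 475749) = (213585 + (44070 + 1638))*(-145002) = (213585 + 45708)*(-145002) = 259293*(-145002) = -37598003586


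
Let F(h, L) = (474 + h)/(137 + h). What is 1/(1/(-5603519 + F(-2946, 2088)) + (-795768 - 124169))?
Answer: -15740282399/14480068169291672 ≈ -1.0870e-6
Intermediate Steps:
F(h, L) = (474 + h)/(137 + h)
1/(1/(-5603519 + F(-2946, 2088)) + (-795768 - 124169)) = 1/(1/(-5603519 + (474 - 2946)/(137 - 2946)) + (-795768 - 124169)) = 1/(1/(-5603519 - 2472/(-2809)) - 919937) = 1/(1/(-5603519 - 1/2809*(-2472)) - 919937) = 1/(1/(-5603519 + 2472/2809) - 919937) = 1/(1/(-15740282399/2809) - 919937) = 1/(-2809/15740282399 - 919937) = 1/(-14480068169291672/15740282399) = -15740282399/14480068169291672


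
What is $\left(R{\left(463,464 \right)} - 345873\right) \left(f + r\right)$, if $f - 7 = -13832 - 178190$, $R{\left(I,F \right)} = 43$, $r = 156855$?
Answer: $12159382800$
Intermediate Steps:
$f = -192015$ ($f = 7 - 192022 = -192015$)
$\left(R{\left(463,464 \right)} - 345873\right) \left(f + r\right) = \left(43 - 345873\right) \left(-192015 + 156855\right) = \left(-345830\right) \left(-35160\right) = 12159382800$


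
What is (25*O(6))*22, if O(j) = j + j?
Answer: 6600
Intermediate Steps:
O(j) = 2*j
(25*O(6))*22 = (25*(2*6))*22 = (25*12)*22 = 300*22 = 6600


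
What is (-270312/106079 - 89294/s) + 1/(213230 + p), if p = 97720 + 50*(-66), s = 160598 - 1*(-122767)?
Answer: -1765276839015671/616511645375850 ≈ -2.8633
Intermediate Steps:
s = 283365 (s = 160598 + 122767 = 283365)
p = 94420 (p = 97720 - 3300 = 94420)
(-270312/106079 - 89294/s) + 1/(213230 + p) = (-270312/106079 - 89294/283365) + 1/(213230 + 94420) = (-270312*1/106079 - 89294*1/283365) + 1/307650 = (-270312/106079 - 89294/283365) + 1/307650 = -86069178106/30059075835 + 1/307650 = -1765276839015671/616511645375850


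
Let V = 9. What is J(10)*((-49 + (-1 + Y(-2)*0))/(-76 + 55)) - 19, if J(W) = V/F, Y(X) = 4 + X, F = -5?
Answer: -163/7 ≈ -23.286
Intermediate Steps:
J(W) = -9/5 (J(W) = 9/(-5) = 9*(-⅕) = -9/5)
J(10)*((-49 + (-1 + Y(-2)*0))/(-76 + 55)) - 19 = -9*(-49 + (-1 + (4 - 2)*0))/(5*(-76 + 55)) - 19 = -9*(-49 + (-1 + 2*0))/(5*(-21)) - 19 = -9*(-49 + (-1 + 0))*(-1)/(5*21) - 19 = -9*(-49 - 1)*(-1)/(5*21) - 19 = -(-90)*(-1)/21 - 19 = -9/5*50/21 - 19 = -30/7 - 19 = -163/7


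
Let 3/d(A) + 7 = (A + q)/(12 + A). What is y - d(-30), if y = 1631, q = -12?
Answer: 22843/14 ≈ 1631.6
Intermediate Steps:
d(A) = 3/(-7 + (-12 + A)/(12 + A)) (d(A) = 3/(-7 + (A - 12)/(12 + A)) = 3/(-7 + (-12 + A)/(12 + A)))
y - d(-30) = 1631 - (-12 - 1*(-30))/(2*(16 - 30)) = 1631 - (-12 + 30)/(2*(-14)) = 1631 - (-1)*18/(2*14) = 1631 - 1*(-9/14) = 1631 + 9/14 = 22843/14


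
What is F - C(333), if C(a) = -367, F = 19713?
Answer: 20080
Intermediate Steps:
F - C(333) = 19713 - 1*(-367) = 19713 + 367 = 20080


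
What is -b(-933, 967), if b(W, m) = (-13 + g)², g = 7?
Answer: -36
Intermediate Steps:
b(W, m) = 36 (b(W, m) = (-13 + 7)² = (-6)² = 36)
-b(-933, 967) = -1*36 = -36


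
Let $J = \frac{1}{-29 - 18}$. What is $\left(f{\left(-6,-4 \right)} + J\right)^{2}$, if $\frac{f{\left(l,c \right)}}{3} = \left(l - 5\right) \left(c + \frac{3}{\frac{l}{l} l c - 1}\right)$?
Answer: $\frac{19048416256}{1168561} \approx 16301.0$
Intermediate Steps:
$J = - \frac{1}{47}$ ($J = \frac{1}{-47} = - \frac{1}{47} \approx -0.021277$)
$f{\left(l,c \right)} = 3 \left(-5 + l\right) \left(c + \frac{3}{-1 + c l}\right)$ ($f{\left(l,c \right)} = 3 \left(l - 5\right) \left(c + \frac{3}{\frac{l}{l} l c - 1}\right) = 3 \left(-5 + l\right) \left(c + \frac{3}{1 l c - 1}\right) = 3 \left(-5 + l\right) \left(c + \frac{3}{l c - 1}\right) = 3 \left(-5 + l\right) \left(c + \frac{3}{c l - 1}\right) = 3 \left(-5 + l\right) \left(c + \frac{3}{-1 + c l}\right)$)
$\left(f{\left(-6,-4 \right)} + J\right)^{2} = \left(\frac{3 \left(-15 + 3 \left(-6\right) + 5 \left(-4\right) + \left(-4\right)^{2} \left(-6\right)^{2} - \left(-4\right) \left(-6\right) - - 30 \left(-4\right)^{2}\right)}{-1 - -24} - \frac{1}{47}\right)^{2} = \left(\frac{3 \left(-15 - 18 - 20 + 16 \cdot 36 - 24 - \left(-30\right) 16\right)}{-1 + 24} - \frac{1}{47}\right)^{2} = \left(\frac{3 \left(-15 - 18 - 20 + 576 - 24 + 480\right)}{23} - \frac{1}{47}\right)^{2} = \left(3 \cdot \frac{1}{23} \cdot 979 - \frac{1}{47}\right)^{2} = \left(\frac{2937}{23} - \frac{1}{47}\right)^{2} = \left(\frac{138016}{1081}\right)^{2} = \frac{19048416256}{1168561}$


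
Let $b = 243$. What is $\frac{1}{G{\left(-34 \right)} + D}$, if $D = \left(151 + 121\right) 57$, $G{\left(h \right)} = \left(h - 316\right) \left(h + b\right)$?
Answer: $- \frac{1}{57646} \approx -1.7347 \cdot 10^{-5}$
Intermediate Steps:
$G{\left(h \right)} = \left(-316 + h\right) \left(243 + h\right)$ ($G{\left(h \right)} = \left(h - 316\right) \left(h + 243\right) = \left(-316 + h\right) \left(243 + h\right)$)
$D = 15504$ ($D = 272 \cdot 57 = 15504$)
$\frac{1}{G{\left(-34 \right)} + D} = \frac{1}{\left(-76788 + \left(-34\right)^{2} - -2482\right) + 15504} = \frac{1}{\left(-76788 + 1156 + 2482\right) + 15504} = \frac{1}{-73150 + 15504} = \frac{1}{-57646} = - \frac{1}{57646}$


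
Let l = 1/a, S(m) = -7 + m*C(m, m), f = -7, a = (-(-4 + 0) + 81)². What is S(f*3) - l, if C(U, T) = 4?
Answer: -657476/7225 ≈ -91.000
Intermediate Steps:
a = 7225 (a = (-1*(-4) + 81)² = (4 + 81)² = 85² = 7225)
S(m) = -7 + 4*m (S(m) = -7 + m*4 = -7 + 4*m)
l = 1/7225 ≈ 0.00013841
S(f*3) - l = (-7 + 4*(-7*3)) - 1*1/7225 = (-7 + 4*(-21)) - 1/7225 = (-7 - 84) - 1/7225 = -91 - 1/7225 = -657476/7225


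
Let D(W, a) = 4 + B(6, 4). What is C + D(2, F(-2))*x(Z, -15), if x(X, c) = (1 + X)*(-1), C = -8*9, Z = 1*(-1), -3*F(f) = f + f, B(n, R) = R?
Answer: -72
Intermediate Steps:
F(f) = -2*f/3 (F(f) = -(f + f)/3 = -2*f/3)
Z = -1
C = -72
x(X, c) = -1 - X
D(W, a) = 8 (D(W, a) = 4 + 4 = 8)
C + D(2, F(-2))*x(Z, -15) = -72 + 8*(-1 - 1*(-1)) = -72 + 8*(-1 + 1) = -72 + 8*0 = -72 + 0 = -72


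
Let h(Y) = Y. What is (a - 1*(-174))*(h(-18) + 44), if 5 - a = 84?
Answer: 2470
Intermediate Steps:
a = -79 (a = 5 - 1*84 = 5 - 84 = -79)
(a - 1*(-174))*(h(-18) + 44) = (-79 - 1*(-174))*(-18 + 44) = (-79 + 174)*26 = 95*26 = 2470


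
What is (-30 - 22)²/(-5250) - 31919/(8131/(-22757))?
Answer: 1906738299763/21343875 ≈ 89334.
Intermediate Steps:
(-30 - 22)²/(-5250) - 31919/(8131/(-22757)) = (-52)²*(-1/5250) - 31919/(8131*(-1/22757)) = 2704*(-1/5250) - 31919/(-8131/22757) = -1352/2625 - 31919*(-22757/8131) = -1352/2625 + 726380683/8131 = 1906738299763/21343875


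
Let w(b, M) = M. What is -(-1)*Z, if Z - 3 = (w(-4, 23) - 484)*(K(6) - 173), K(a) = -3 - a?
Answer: 83905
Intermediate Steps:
Z = 83905 (Z = 3 + (23 - 484)*((-3 - 1*6) - 173) = 3 - 461*((-3 - 6) - 173) = 3 - 461*(-9 - 173) = 3 - 461*(-182) = 3 + 83902 = 83905)
-(-1)*Z = -(-1)*83905 = -1*(-83905) = 83905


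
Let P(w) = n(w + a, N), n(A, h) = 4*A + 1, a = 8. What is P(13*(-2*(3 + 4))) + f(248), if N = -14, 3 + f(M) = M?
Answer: -450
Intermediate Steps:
f(M) = -3 + M
n(A, h) = 1 + 4*A
P(w) = 33 + 4*w (P(w) = 1 + 4*(w + 8) = 1 + 4*(8 + w) = 1 + (32 + 4*w) = 33 + 4*w)
P(13*(-2*(3 + 4))) + f(248) = (33 + 4*(13*(-2*(3 + 4)))) + (-3 + 248) = (33 + 4*(13*(-2*7))) + 245 = (33 + 4*(13*(-14))) + 245 = (33 + 4*(-182)) + 245 = (33 - 728) + 245 = -695 + 245 = -450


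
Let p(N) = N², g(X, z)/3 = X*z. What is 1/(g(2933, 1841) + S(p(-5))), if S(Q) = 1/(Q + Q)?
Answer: 50/809947951 ≈ 6.1732e-8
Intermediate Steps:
g(X, z) = 3*X*z (g(X, z) = 3*(X*z) = 3*X*z)
S(Q) = 1/(2*Q)
1/(g(2933, 1841) + S(p(-5))) = 1/(3*2933*1841 + 1/(2*((-5)²))) = 1/(16198959 + (½)/25) = 1/(16198959 + (½)*(1/25)) = 1/(16198959 + 1/50) = 1/(809947951/50) = 50/809947951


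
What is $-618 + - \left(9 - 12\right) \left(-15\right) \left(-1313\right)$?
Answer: $58467$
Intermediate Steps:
$-618 + - \left(9 - 12\right) \left(-15\right) \left(-1313\right) = -618 + - \left(-3\right) \left(-15\right) \left(-1313\right) = -618 + \left(-1\right) 45 \left(-1313\right) = -618 - -59085 = -618 + 59085 = 58467$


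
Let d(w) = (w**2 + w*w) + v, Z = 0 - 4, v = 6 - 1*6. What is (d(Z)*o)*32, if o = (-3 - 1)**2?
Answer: 16384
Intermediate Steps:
v = 0 (v = 6 - 6 = 0)
o = 16 (o = (-4)**2 = 16)
Z = -4
d(w) = 2*w**2 (d(w) = (w**2 + w*w) + 0 = (w**2 + w**2) + 0 = 2*w**2 + 0 = 2*w**2)
(d(Z)*o)*32 = ((2*(-4)**2)*16)*32 = ((2*16)*16)*32 = (32*16)*32 = 512*32 = 16384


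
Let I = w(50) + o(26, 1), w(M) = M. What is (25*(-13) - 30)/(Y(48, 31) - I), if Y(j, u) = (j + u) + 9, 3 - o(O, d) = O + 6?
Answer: -355/67 ≈ -5.2985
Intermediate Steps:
o(O, d) = -3 - O (o(O, d) = 3 - (O + 6) = 3 - (6 + O) = 3 + (-6 - O) = -3 - O)
I = 21 (I = 50 + (-3 - 1*26) = 50 + (-3 - 26) = 50 - 29 = 21)
Y(j, u) = 9 + j + u
(25*(-13) - 30)/(Y(48, 31) - I) = (25*(-13) - 30)/((9 + 48 + 31) - 1*21) = (-325 - 30)/(88 - 21) = -355/67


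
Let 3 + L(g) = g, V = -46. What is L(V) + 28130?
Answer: 28081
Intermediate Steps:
L(g) = -3 + g
L(V) + 28130 = (-3 - 46) + 28130 = -49 + 28130 = 28081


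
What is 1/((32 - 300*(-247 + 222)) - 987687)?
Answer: -1/980155 ≈ -1.0202e-6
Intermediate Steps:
1/((32 - 300*(-247 + 222)) - 987687) = 1/((32 - 300*(-25)) - 987687) = 1/((32 + 7500) - 987687) = 1/(7532 - 987687) = 1/(-980155) = -1/980155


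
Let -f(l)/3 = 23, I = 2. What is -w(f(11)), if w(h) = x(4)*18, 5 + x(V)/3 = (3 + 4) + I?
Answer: -216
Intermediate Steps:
x(V) = 12 (x(V) = -15 + 3*((3 + 4) + 2) = -15 + 3*(7 + 2) = -15 + 3*9 = -15 + 27 = 12)
f(l) = -69 (f(l) = -3*23 = -69)
w(h) = 216 (w(h) = 12*18 = 216)
-w(f(11)) = -1*216 = -216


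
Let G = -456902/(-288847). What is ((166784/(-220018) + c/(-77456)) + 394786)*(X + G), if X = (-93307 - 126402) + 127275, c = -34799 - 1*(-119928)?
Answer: -488109584740713412975089/13376217456082 ≈ -3.6491e+10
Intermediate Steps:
c = 85129 (c = -34799 + 119928 = 85129)
X = -92434 (X = -219709 + 127275 = -92434)
G = 456902/288847 (G = -456902*(-1/288847) = 456902/288847 ≈ 1.5818)
((166784/(-220018) + c/(-77456)) + 394786)*(X + G) = ((166784/(-220018) + 85129/(-77456)) + 394786)*(-92434 + 456902/288847) = ((166784*(-1/220018) + 85129*(-1/77456)) + 394786)*(-26698826696/288847) = ((-83392/110009 - 85129/77456) + 394786)*(-26698826696/288847) = (-15824166913/8520857104 + 394786)*(-26698826696/288847) = (3363899268492831/8520857104)*(-26698826696/288847) = -488109584740713412975089/13376217456082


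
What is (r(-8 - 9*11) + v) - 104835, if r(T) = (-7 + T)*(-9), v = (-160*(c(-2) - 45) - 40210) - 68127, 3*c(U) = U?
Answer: -614518/3 ≈ -2.0484e+5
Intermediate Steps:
c(U) = U/3
v = -303091/3 (v = (-160*((⅓)*(-2) - 45) - 40210) - 68127 = (-160*(-⅔ - 45) - 40210) - 68127 = (-160*(-137/3) - 40210) - 68127 = (21920/3 - 40210) - 68127 = -98710/3 - 68127 = -303091/3 ≈ -1.0103e+5)
r(T) = 63 - 9*T
(r(-8 - 9*11) + v) - 104835 = ((63 - 9*(-8 - 9*11)) - 303091/3) - 104835 = ((63 - 9*(-8 - 99)) - 303091/3) - 104835 = ((63 - 9*(-107)) - 303091/3) - 104835 = ((63 + 963) - 303091/3) - 104835 = (1026 - 303091/3) - 104835 = -300013/3 - 104835 = -614518/3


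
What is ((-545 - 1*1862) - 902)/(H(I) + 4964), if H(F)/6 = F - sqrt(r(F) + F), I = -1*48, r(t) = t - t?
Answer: -3868221/5466676 - 9927*I*sqrt(3)/2733338 ≈ -0.7076 - 0.0062905*I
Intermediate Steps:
r(t) = 0
I = -48
H(F) = -6*sqrt(F) + 6*F (H(F) = 6*(F - sqrt(0 + F)) = 6*(F - sqrt(F)) = -6*sqrt(F) + 6*F)
((-545 - 1*1862) - 902)/(H(I) + 4964) = ((-545 - 1*1862) - 902)/((-24*I*sqrt(3) + 6*(-48)) + 4964) = ((-545 - 1862) - 902)/((-24*I*sqrt(3) - 288) + 4964) = (-2407 - 902)/((-24*I*sqrt(3) - 288) + 4964) = -3309/((-288 - 24*I*sqrt(3)) + 4964) = -3309/(4676 - 24*I*sqrt(3))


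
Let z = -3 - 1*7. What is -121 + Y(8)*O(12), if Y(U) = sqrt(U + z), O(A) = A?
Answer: -121 + 12*I*sqrt(2) ≈ -121.0 + 16.971*I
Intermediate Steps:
z = -10 (z = -3 - 7 = -10)
Y(U) = sqrt(-10 + U) (Y(U) = sqrt(U - 10) = sqrt(-10 + U))
-121 + Y(8)*O(12) = -121 + sqrt(-10 + 8)*12 = -121 + sqrt(-2)*12 = -121 + (I*sqrt(2))*12 = -121 + 12*I*sqrt(2)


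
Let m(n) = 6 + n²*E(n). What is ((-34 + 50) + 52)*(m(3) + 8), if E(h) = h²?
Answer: 6460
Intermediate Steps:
m(n) = 6 + n⁴ (m(n) = 6 + n²*n² = 6 + n⁴)
((-34 + 50) + 52)*(m(3) + 8) = ((-34 + 50) + 52)*((6 + 3⁴) + 8) = (16 + 52)*((6 + 81) + 8) = 68*(87 + 8) = 68*95 = 6460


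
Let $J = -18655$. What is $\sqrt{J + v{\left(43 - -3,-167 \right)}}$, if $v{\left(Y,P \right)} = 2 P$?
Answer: $i \sqrt{18989} \approx 137.8 i$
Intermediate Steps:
$\sqrt{J + v{\left(43 - -3,-167 \right)}} = \sqrt{-18655 + 2 \left(-167\right)} = \sqrt{-18655 - 334} = \sqrt{-18989} = i \sqrt{18989}$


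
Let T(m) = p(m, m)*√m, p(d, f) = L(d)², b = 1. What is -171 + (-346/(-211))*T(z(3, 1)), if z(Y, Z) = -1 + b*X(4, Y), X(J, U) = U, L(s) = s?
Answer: -171 + 1384*√2/211 ≈ -161.72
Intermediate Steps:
p(d, f) = d²
z(Y, Z) = -1 + Y (z(Y, Z) = -1 + 1*Y = -1 + Y)
T(m) = m^(5/2) (T(m) = m²*√m = m^(5/2))
-171 + (-346/(-211))*T(z(3, 1)) = -171 + (-346/(-211))*(-1 + 3)^(5/2) = -171 + (-346*(-1/211))*2^(5/2) = -171 + 346*(4*√2)/211 = -171 + 1384*√2/211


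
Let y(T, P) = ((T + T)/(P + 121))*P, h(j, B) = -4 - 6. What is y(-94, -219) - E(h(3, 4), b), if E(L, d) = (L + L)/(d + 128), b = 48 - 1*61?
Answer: -473282/1127 ≈ -419.95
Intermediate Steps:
h(j, B) = -10
b = -13 (b = 48 - 61 = -13)
y(T, P) = 2*P*T/(121 + P) (y(T, P) = ((2*T)/(121 + P))*P = (2*T/(121 + P))*P = 2*P*T/(121 + P))
E(L, d) = 2*L/(128 + d) (E(L, d) = (2*L)/(128 + d) = 2*L/(128 + d))
y(-94, -219) - E(h(3, 4), b) = 2*(-219)*(-94)/(121 - 219) - 2*(-10)/(128 - 13) = 2*(-219)*(-94)/(-98) - 2*(-10)/115 = 2*(-219)*(-94)*(-1/98) - 2*(-10)/115 = -20586/49 - 1*(-4/23) = -20586/49 + 4/23 = -473282/1127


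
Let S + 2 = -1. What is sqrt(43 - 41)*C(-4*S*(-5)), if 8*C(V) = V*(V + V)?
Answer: 900*sqrt(2) ≈ 1272.8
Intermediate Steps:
S = -3 (S = -2 - 1 = -3)
C(V) = V**2/4 (C(V) = (V*(V + V))/8 = (V*(2*V))/8 = (2*V**2)/8 = V**2/4)
sqrt(43 - 41)*C(-4*S*(-5)) = sqrt(43 - 41)*((-4*(-3)*(-5))**2/4) = sqrt(2)*((12*(-5))**2/4) = sqrt(2)*((1/4)*(-60)**2) = sqrt(2)*((1/4)*3600) = sqrt(2)*900 = 900*sqrt(2)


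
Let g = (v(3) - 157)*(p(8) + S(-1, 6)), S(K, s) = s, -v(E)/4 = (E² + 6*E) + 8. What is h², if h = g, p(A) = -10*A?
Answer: 483032484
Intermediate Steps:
v(E) = -32 - 24*E - 4*E² (v(E) = -4*((E² + 6*E) + 8) = -4*(8 + E² + 6*E) = -32 - 24*E - 4*E²)
g = 21978 (g = ((-32 - 24*3 - 4*3²) - 157)*(-10*8 + 6) = ((-32 - 72 - 4*9) - 157)*(-80 + 6) = ((-32 - 72 - 36) - 157)*(-74) = (-140 - 157)*(-74) = -297*(-74) = 21978)
h = 21978
h² = 21978² = 483032484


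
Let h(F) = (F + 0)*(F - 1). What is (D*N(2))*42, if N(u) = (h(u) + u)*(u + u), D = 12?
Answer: 8064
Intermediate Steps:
h(F) = F*(-1 + F)
N(u) = 2*u*(u + u*(-1 + u)) (N(u) = (u*(-1 + u) + u)*(u + u) = (u + u*(-1 + u))*(2*u) = 2*u*(u + u*(-1 + u)))
(D*N(2))*42 = (12*(2*2³))*42 = (12*(2*8))*42 = (12*16)*42 = 192*42 = 8064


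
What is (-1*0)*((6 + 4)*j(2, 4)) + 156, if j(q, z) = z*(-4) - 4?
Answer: 156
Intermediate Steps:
j(q, z) = -4 - 4*z (j(q, z) = -4*z - 4 = -4 - 4*z)
(-1*0)*((6 + 4)*j(2, 4)) + 156 = (-1*0)*((6 + 4)*(-4 - 4*4)) + 156 = 0*(10*(-4 - 16)) + 156 = 0*(10*(-20)) + 156 = 0*(-200) + 156 = 0 + 156 = 156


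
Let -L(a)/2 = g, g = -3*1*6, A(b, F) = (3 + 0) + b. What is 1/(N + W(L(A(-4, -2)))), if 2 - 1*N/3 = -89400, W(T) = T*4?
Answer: 1/268350 ≈ 3.7265e-6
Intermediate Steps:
A(b, F) = 3 + b
g = -18 (g = -3*6 = -18)
L(a) = 36 (L(a) = -2*(-18) = 36)
W(T) = 4*T
N = 268206 (N = 6 - 3*(-89400) = 6 + 268200 = 268206)
1/(N + W(L(A(-4, -2)))) = 1/(268206 + 4*36) = 1/(268206 + 144) = 1/268350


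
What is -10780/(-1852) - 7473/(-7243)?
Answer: 22979884/3353509 ≈ 6.8525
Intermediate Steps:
-10780/(-1852) - 7473/(-7243) = -10780*(-1/1852) - 7473*(-1/7243) = 2695/463 + 7473/7243 = 22979884/3353509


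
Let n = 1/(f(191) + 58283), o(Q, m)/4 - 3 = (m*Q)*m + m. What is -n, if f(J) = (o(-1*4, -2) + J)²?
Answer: -1/75444 ≈ -1.3255e-5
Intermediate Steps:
o(Q, m) = 12 + 4*m + 4*Q*m² (o(Q, m) = 12 + 4*((m*Q)*m + m) = 12 + 4*((Q*m)*m + m) = 12 + 4*(Q*m² + m) = 12 + 4*(m + Q*m²) = 12 + (4*m + 4*Q*m²) = 12 + 4*m + 4*Q*m²)
f(J) = (-60 + J)² (f(J) = ((12 + 4*(-2) + 4*(-1*4)*(-2)²) + J)² = ((12 - 8 + 4*(-4)*4) + J)² = ((12 - 8 - 64) + J)² = (-60 + J)²)
n = 1/75444 (n = 1/((-60 + 191)² + 58283) = 1/(131² + 58283) = 1/(17161 + 58283) = 1/75444 ≈ 1.3255e-5)
-n = -1*1/75444 = -1/75444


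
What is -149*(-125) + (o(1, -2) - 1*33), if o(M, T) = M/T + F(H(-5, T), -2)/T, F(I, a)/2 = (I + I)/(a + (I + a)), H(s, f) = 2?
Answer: 37187/2 ≈ 18594.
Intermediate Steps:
F(I, a) = 4*I/(I + 2*a) (F(I, a) = 2*((I + I)/(a + (I + a))) = 2*((2*I)/(I + 2*a)) = 2*(2*I/(I + 2*a)) = 4*I/(I + 2*a))
o(M, T) = -4/T + M/T (o(M, T) = M/T + (4*2/(2 + 2*(-2)))/T = M/T + (4*2/(2 - 4))/T = M/T + (4*2/(-2))/T = M/T + (4*2*(-½))/T = M/T - 4/T = -4/T + M/T)
-149*(-125) + (o(1, -2) - 1*33) = -149*(-125) + ((-4 + 1)/(-2) - 1*33) = 18625 + (-½*(-3) - 33) = 18625 + (3/2 - 33) = 18625 - 63/2 = 37187/2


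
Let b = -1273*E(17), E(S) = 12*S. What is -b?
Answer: 259692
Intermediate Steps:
b = -259692 (b = -15276*17 = -1273*204 = -259692)
-b = -1*(-259692) = 259692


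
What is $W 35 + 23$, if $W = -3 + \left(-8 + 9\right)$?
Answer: $-47$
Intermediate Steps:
$W = -2$ ($W = -3 + 1 = -2$)
$W 35 + 23 = \left(-2\right) 35 + 23 = -70 + 23 = -47$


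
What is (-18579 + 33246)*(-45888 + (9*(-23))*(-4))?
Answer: -660895020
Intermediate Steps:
(-18579 + 33246)*(-45888 + (9*(-23))*(-4)) = 14667*(-45888 - 207*(-4)) = 14667*(-45888 + 828) = 14667*(-45060) = -660895020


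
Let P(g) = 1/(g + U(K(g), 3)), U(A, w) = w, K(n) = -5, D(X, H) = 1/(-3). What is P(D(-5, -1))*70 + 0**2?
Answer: 105/4 ≈ 26.250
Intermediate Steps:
D(X, H) = -1/3
P(g) = 1/(3 + g) (P(g) = 1/(g + 3) = 1/(3 + g))
P(D(-5, -1))*70 + 0**2 = 70/(3 - 1/3) + 0**2 = 70/(8/3) + 0 = (3/8)*70 + 0 = 105/4 + 0 = 105/4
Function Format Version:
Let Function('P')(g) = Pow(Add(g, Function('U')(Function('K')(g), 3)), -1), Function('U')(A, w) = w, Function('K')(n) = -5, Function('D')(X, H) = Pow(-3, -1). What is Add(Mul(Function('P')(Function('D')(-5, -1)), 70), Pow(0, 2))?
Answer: Rational(105, 4) ≈ 26.250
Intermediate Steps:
Function('D')(X, H) = Rational(-1, 3)
Function('P')(g) = Pow(Add(3, g), -1) (Function('P')(g) = Pow(Add(g, 3), -1) = Pow(Add(3, g), -1))
Add(Mul(Function('P')(Function('D')(-5, -1)), 70), Pow(0, 2)) = Add(Mul(Pow(Add(3, Rational(-1, 3)), -1), 70), Pow(0, 2)) = Add(Mul(Pow(Rational(8, 3), -1), 70), 0) = Add(Mul(Rational(3, 8), 70), 0) = Add(Rational(105, 4), 0) = Rational(105, 4)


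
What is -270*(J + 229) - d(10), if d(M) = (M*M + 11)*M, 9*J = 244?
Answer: -70260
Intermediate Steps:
J = 244/9 (J = (⅑)*244 = 244/9 ≈ 27.111)
d(M) = M*(11 + M²) (d(M) = (M² + 11)*M = (11 + M²)*M = M*(11 + M²))
-270*(J + 229) - d(10) = -270*(244/9 + 229) - 10*(11 + 10²) = -270*2305/9 - 10*(11 + 100) = -69150 - 10*111 = -69150 - 1*1110 = -69150 - 1110 = -70260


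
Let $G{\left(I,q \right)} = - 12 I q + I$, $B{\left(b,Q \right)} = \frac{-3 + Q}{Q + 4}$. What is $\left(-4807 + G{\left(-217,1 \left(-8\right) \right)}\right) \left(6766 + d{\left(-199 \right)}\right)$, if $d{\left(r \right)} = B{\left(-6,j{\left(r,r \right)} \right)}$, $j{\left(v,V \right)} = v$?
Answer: $- \frac{34118853632}{195} \approx -1.7497 \cdot 10^{8}$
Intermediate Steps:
$B{\left(b,Q \right)} = \frac{-3 + Q}{4 + Q}$
$G{\left(I,q \right)} = I - 12 I q$ ($G{\left(I,q \right)} = - 12 I q + I = I - 12 I q$)
$d{\left(r \right)} = \frac{-3 + r}{4 + r}$
$\left(-4807 + G{\left(-217,1 \left(-8\right) \right)}\right) \left(6766 + d{\left(-199 \right)}\right) = \left(-4807 - 217 \left(1 - 12 \cdot 1 \left(-8\right)\right)\right) \left(6766 + \frac{-3 - 199}{4 - 199}\right) = \left(-4807 - 217 \left(1 - -96\right)\right) \left(6766 + \frac{1}{-195} \left(-202\right)\right) = \left(-4807 - 217 \left(1 + 96\right)\right) \left(6766 - - \frac{202}{195}\right) = \left(-4807 - 21049\right) \left(6766 + \frac{202}{195}\right) = \left(-4807 - 21049\right) \frac{1319572}{195} = \left(-25856\right) \frac{1319572}{195} = - \frac{34118853632}{195}$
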